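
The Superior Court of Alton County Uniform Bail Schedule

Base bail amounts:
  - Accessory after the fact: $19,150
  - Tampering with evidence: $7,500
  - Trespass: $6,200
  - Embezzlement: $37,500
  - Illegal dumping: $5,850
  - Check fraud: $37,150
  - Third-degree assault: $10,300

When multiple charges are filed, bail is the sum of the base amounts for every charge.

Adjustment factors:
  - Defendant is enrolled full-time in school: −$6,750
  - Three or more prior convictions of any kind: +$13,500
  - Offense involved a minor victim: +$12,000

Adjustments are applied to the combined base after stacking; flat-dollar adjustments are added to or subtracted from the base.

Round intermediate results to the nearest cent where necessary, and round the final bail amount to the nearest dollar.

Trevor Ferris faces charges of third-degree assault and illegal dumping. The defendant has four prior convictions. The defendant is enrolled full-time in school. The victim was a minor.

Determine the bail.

$34,900

Base amounts from the schedule: third-degree assault $10,300; illegal dumping $5,850.
Stacking rule: sum of all bases. $10,300 + $5,850 = $16,150.
Defendant is enrolled full-time in school (−$6,750 flat): $16,150 − $6,750 = $9,400.
Three or more prior convictions of any kind (+$13,500 flat): $9,400 + $13,500 = $22,900.
Offense involved a minor victim (+$12,000 flat): $22,900 + $12,000 = $34,900.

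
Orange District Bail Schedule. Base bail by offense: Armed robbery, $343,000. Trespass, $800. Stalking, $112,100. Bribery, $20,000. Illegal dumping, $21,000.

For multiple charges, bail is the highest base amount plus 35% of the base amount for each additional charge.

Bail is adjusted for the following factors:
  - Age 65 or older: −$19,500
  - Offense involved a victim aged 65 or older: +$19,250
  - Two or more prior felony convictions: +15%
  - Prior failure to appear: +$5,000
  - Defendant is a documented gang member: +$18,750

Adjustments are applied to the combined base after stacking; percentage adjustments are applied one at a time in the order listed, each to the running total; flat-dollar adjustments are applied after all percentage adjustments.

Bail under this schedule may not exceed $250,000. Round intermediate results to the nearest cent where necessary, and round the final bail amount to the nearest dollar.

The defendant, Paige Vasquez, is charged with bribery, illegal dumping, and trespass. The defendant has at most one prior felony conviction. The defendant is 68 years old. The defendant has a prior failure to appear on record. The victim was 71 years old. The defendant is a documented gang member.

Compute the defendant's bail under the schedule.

Base amounts from the schedule: bribery $20,000; illegal dumping $21,000; trespass $800.
Stacking rule: highest base plus 35% of each additional charge. Highest is illegal dumping at $21,000. Additional: $20,000 × 35% = $7,000; $800 × 35% = $280. Combined base = $21,000 + $7,280 = $28,280.
Age 65 or older (−$19,500 flat): $28,280 − $19,500 = $8,780.
Offense involved a victim aged 65 or older (+$19,250 flat): $8,780 + $19,250 = $28,030.
Prior failure to appear (+$5,000 flat): $28,030 + $5,000 = $33,030.
Defendant is a documented gang member (+$18,750 flat): $33,030 + $18,750 = $51,780.
$51,780 is within the $250,000 maximum.

$51,780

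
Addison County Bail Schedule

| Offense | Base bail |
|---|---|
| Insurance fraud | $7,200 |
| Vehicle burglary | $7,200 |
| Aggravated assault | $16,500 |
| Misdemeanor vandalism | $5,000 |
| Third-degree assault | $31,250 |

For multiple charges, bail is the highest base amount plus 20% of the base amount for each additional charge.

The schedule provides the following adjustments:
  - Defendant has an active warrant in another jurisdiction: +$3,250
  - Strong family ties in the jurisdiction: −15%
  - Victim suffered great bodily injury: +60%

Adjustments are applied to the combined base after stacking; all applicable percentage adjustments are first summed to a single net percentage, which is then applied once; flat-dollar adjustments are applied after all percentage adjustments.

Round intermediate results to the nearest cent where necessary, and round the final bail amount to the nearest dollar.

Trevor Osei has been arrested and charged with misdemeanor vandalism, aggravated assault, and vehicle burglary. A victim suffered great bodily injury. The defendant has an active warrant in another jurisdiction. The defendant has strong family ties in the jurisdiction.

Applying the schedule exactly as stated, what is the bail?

Base amounts from the schedule: misdemeanor vandalism $5,000; aggravated assault $16,500; vehicle burglary $7,200.
Stacking rule: highest base plus 20% of each additional charge. Highest is aggravated assault at $16,500. Additional: $5,000 × 20% = $1,000; $7,200 × 20% = $1,440. Combined base = $16,500 + $2,440 = $18,940.
Net percentage adjustment: −15% +60% = +45%. $18,940 × 1.45 = $27,463.
Defendant has an active warrant in another jurisdiction (+$3,250 flat): $27,463 + $3,250 = $30,713.

$30,713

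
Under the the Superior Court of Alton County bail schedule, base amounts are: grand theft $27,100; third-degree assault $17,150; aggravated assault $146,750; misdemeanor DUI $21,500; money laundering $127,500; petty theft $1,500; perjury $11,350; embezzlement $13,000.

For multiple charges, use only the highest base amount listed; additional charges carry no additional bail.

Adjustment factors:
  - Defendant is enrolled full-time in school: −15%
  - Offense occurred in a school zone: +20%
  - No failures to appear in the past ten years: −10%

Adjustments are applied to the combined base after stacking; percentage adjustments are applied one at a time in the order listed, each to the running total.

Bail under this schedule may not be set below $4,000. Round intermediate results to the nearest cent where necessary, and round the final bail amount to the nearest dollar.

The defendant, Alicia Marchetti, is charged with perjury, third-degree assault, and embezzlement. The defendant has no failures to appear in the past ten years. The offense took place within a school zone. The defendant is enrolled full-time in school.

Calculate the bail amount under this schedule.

Base amounts from the schedule: perjury $11,350; third-degree assault $17,150; embezzlement $13,000.
Stacking rule: use the highest base only. Highest is third-degree assault at $17,150. Combined base = $17,150.
Defendant is enrolled full-time in school (−15%): $17,150 × 0.85 = $14,577.50.
Offense occurred in a school zone (+20%): $14,577.50 × 1.2 = $17,493.
No failures to appear in the past ten years (−10%): $17,493 × 0.9 = $15,743.70.
$15,743.70 is at or above the $4,000 minimum.
Rounded to the nearest dollar: $15,744.

$15,744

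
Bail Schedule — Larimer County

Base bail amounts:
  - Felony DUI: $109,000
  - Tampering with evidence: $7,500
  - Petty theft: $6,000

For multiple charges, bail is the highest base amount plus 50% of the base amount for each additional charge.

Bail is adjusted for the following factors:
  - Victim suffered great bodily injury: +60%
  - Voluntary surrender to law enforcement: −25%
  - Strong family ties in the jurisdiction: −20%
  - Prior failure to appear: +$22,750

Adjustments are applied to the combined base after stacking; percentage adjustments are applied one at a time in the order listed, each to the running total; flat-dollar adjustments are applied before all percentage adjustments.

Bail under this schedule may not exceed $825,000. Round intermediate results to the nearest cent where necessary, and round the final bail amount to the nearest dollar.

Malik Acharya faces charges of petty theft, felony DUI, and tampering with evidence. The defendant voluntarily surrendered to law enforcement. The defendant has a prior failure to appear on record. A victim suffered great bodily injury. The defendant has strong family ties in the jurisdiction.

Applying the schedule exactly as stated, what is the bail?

$132,960

Base amounts from the schedule: petty theft $6,000; felony DUI $109,000; tampering with evidence $7,500.
Stacking rule: highest base plus 50% of each additional charge. Highest is felony DUI at $109,000. Additional: $6,000 × 50% = $3,000; $7,500 × 50% = $3,750. Combined base = $109,000 + $6,750 = $115,750.
Prior failure to appear (+$22,750 flat): $115,750 + $22,750 = $138,500.
Victim suffered great bodily injury (+60%): $138,500 × 1.6 = $221,600.
Voluntary surrender to law enforcement (−25%): $221,600 × 0.75 = $166,200.
Strong family ties in the jurisdiction (−20%): $166,200 × 0.8 = $132,960.
$132,960 is within the $825,000 maximum.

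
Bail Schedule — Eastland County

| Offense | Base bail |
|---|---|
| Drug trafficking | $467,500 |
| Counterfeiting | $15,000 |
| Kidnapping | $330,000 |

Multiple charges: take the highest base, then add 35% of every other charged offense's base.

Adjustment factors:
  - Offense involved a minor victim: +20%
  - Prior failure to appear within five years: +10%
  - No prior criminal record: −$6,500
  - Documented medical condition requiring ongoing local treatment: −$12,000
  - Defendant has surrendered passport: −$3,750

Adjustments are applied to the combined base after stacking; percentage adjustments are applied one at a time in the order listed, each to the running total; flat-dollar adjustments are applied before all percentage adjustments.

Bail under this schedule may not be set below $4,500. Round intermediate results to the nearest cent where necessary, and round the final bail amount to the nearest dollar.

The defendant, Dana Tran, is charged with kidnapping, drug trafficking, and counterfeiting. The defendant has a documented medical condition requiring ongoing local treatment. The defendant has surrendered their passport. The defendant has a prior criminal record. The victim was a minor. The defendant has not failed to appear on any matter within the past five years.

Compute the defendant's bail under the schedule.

$687,000

Base amounts from the schedule: kidnapping $330,000; drug trafficking $467,500; counterfeiting $15,000.
Stacking rule: highest base plus 35% of each additional charge. Highest is drug trafficking at $467,500. Additional: $330,000 × 35% = $115,500; $15,000 × 35% = $5,250. Combined base = $467,500 + $120,750 = $588,250.
Documented medical condition requiring ongoing local treatment (−$12,000 flat): $588,250 − $12,000 = $576,250.
Defendant has surrendered passport (−$3,750 flat): $576,250 − $3,750 = $572,500.
Offense involved a minor victim (+20%): $572,500 × 1.2 = $687,000.
$687,000 is at or above the $4,500 minimum.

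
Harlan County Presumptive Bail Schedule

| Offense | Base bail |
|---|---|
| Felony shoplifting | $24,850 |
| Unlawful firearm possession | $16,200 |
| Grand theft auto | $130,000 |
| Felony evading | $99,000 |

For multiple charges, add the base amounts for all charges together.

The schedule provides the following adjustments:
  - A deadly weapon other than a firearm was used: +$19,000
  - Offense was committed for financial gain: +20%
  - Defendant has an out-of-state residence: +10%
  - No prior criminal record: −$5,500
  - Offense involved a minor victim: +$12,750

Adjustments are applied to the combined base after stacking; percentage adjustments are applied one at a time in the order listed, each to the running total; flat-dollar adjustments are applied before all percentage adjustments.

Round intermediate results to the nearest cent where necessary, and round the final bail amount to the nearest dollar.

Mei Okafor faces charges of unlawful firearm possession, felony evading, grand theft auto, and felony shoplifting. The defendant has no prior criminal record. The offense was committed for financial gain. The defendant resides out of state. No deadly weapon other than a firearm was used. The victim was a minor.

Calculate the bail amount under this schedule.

Base amounts from the schedule: unlawful firearm possession $16,200; felony evading $99,000; grand theft auto $130,000; felony shoplifting $24,850.
Stacking rule: sum of all bases. $16,200 + $99,000 + $130,000 + $24,850 = $270,050.
No prior criminal record (−$5,500 flat): $270,050 − $5,500 = $264,550.
Offense involved a minor victim (+$12,750 flat): $264,550 + $12,750 = $277,300.
Offense was committed for financial gain (+20%): $277,300 × 1.2 = $332,760.
Defendant has an out-of-state residence (+10%): $332,760 × 1.1 = $366,036.

$366,036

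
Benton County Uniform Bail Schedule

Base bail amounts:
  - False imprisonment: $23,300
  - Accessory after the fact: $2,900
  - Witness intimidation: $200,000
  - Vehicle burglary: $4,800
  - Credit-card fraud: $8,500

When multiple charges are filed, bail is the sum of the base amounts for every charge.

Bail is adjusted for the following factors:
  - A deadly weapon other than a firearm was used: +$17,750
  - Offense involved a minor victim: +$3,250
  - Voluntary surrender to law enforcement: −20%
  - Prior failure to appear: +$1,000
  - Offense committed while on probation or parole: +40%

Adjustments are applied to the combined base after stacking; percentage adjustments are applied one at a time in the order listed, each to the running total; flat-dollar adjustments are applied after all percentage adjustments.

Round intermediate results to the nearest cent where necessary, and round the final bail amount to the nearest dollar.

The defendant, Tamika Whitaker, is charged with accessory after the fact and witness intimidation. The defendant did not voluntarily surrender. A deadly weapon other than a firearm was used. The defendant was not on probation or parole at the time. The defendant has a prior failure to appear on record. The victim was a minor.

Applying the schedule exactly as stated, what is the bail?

$224,900

Base amounts from the schedule: accessory after the fact $2,900; witness intimidation $200,000.
Stacking rule: sum of all bases. $2,900 + $200,000 = $202,900.
A deadly weapon other than a firearm was used (+$17,750 flat): $202,900 + $17,750 = $220,650.
Offense involved a minor victim (+$3,250 flat): $220,650 + $3,250 = $223,900.
Prior failure to appear (+$1,000 flat): $223,900 + $1,000 = $224,900.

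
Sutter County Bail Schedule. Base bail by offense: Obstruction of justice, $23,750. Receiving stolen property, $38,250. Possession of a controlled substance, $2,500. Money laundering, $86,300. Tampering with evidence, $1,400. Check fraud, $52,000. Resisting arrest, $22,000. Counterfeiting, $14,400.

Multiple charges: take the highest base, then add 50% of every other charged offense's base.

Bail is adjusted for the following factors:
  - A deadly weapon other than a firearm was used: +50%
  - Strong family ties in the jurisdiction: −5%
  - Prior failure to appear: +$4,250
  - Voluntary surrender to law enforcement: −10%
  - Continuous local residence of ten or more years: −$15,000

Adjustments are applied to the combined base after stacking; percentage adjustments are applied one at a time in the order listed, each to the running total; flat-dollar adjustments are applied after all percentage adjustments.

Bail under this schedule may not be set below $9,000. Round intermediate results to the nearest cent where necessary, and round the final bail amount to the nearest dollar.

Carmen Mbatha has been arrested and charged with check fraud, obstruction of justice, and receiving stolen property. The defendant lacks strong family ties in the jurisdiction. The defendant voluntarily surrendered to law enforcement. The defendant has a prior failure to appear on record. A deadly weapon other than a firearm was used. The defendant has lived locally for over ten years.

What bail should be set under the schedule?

Base amounts from the schedule: check fraud $52,000; obstruction of justice $23,750; receiving stolen property $38,250.
Stacking rule: highest base plus 50% of each additional charge. Highest is check fraud at $52,000. Additional: $23,750 × 50% = $11,875; $38,250 × 50% = $19,125. Combined base = $52,000 + $31,000 = $83,000.
A deadly weapon other than a firearm was used (+50%): $83,000 × 1.5 = $124,500.
Voluntary surrender to law enforcement (−10%): $124,500 × 0.9 = $112,050.
Prior failure to appear (+$4,250 flat): $112,050 + $4,250 = $116,300.
Continuous local residence of ten or more years (−$15,000 flat): $116,300 − $15,000 = $101,300.
$101,300 is at or above the $9,000 minimum.

$101,300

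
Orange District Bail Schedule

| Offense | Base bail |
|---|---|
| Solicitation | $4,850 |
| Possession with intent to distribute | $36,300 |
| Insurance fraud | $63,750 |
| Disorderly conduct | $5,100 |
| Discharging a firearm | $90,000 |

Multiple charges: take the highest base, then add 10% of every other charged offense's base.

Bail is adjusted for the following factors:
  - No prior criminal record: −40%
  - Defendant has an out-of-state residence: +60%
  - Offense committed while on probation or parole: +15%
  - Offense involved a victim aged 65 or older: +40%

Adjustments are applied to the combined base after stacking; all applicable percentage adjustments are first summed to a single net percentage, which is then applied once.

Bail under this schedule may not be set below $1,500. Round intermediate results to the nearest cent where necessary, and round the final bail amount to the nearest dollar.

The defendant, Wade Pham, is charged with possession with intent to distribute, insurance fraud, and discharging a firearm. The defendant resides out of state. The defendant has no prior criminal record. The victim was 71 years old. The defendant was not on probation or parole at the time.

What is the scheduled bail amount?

Base amounts from the schedule: possession with intent to distribute $36,300; insurance fraud $63,750; discharging a firearm $90,000.
Stacking rule: highest base plus 10% of each additional charge. Highest is discharging a firearm at $90,000. Additional: $36,300 × 10% = $3,630; $63,750 × 10% = $6,375. Combined base = $90,000 + $10,005 = $100,005.
Net percentage adjustment: −40% +60% +40% = +60%. $100,005 × 1.6 = $160,008.
$160,008 is at or above the $1,500 minimum.

$160,008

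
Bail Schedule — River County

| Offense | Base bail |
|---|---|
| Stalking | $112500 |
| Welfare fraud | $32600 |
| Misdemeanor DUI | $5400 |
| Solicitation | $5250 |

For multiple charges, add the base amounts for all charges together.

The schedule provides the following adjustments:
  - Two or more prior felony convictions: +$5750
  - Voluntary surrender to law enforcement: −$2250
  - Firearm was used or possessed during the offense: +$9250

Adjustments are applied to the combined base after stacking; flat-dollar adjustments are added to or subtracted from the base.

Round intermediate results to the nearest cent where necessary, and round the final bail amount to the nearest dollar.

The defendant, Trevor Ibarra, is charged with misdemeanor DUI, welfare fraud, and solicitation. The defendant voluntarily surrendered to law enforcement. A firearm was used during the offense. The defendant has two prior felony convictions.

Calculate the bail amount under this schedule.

Base amounts from the schedule: misdemeanor DUI $5400; welfare fraud $32600; solicitation $5250.
Stacking rule: sum of all bases. $5400 + $32600 + $5250 = $43250.
Two or more prior felony convictions (+$5750 flat): $43250 + $5750 = $49000.
Voluntary surrender to law enforcement (−$2250 flat): $49000 − $2250 = $46750.
Firearm was used or possessed during the offense (+$9250 flat): $46750 + $9250 = $56000.

$56000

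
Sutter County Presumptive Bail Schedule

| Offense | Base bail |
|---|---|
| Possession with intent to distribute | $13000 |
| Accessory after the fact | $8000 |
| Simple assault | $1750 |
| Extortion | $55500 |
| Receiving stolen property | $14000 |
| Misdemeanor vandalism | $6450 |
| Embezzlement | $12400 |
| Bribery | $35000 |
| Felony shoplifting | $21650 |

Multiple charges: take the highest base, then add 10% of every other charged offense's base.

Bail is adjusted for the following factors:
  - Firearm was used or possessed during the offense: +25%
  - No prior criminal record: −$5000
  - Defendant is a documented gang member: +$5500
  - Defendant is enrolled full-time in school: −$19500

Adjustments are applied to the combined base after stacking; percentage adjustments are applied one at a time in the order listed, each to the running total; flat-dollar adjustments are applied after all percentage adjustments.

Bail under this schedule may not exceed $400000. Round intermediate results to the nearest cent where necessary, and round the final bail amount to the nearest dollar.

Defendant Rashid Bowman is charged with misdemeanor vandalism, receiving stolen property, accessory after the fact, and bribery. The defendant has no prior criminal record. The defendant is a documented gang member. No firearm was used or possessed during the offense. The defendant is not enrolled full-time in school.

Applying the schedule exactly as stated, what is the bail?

$38345

Base amounts from the schedule: misdemeanor vandalism $6450; receiving stolen property $14000; accessory after the fact $8000; bribery $35000.
Stacking rule: highest base plus 10% of each additional charge. Highest is bribery at $35000. Additional: $6450 × 10% = $645; $14000 × 10% = $1400; $8000 × 10% = $800. Combined base = $35000 + $2845 = $37845.
No prior criminal record (−$5000 flat): $37845 − $5000 = $32845.
Defendant is a documented gang member (+$5500 flat): $32845 + $5500 = $38345.
$38345 is within the $400000 maximum.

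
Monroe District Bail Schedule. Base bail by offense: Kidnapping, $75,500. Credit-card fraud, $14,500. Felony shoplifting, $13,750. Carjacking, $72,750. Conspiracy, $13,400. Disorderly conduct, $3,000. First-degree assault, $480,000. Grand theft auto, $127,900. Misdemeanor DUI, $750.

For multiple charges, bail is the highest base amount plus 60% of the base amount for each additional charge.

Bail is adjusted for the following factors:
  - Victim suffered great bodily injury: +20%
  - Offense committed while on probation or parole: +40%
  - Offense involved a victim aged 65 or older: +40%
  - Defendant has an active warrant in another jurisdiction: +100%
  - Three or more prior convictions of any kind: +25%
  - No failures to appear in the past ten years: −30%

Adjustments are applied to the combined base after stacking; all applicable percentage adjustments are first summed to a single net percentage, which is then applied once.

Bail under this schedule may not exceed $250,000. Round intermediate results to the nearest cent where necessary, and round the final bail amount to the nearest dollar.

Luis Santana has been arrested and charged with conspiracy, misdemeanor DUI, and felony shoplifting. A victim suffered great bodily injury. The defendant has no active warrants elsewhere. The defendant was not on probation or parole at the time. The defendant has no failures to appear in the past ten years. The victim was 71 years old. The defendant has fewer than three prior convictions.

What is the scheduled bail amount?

$28,912

Base amounts from the schedule: conspiracy $13,400; misdemeanor DUI $750; felony shoplifting $13,750.
Stacking rule: highest base plus 60% of each additional charge. Highest is felony shoplifting at $13,750. Additional: $13,400 × 60% = $8,040; $750 × 60% = $450. Combined base = $13,750 + $8,490 = $22,240.
Net percentage adjustment: +20% +40% −30% = +30%. $22,240 × 1.3 = $28,912.
$28,912 is within the $250,000 maximum.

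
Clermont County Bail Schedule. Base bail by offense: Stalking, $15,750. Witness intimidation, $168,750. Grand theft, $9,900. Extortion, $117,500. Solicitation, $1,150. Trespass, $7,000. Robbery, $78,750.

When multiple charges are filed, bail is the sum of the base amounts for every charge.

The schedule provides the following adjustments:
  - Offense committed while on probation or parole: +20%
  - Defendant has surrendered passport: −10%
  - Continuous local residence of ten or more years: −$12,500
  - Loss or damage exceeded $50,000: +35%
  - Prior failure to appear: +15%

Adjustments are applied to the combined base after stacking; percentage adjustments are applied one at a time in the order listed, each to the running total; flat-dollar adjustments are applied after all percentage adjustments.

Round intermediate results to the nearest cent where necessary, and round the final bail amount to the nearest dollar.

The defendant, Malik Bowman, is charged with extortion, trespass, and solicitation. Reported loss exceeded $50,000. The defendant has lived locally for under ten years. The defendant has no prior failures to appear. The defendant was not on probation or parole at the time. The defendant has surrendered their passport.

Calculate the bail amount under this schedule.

$152,665

Base amounts from the schedule: extortion $117,500; trespass $7,000; solicitation $1,150.
Stacking rule: sum of all bases. $117,500 + $7,000 + $1,150 = $125,650.
Defendant has surrendered passport (−10%): $125,650 × 0.9 = $113,085.
Loss or damage exceeded $50,000 (+35%): $113,085 × 1.35 = $152,664.75.
Rounded to the nearest dollar: $152,665.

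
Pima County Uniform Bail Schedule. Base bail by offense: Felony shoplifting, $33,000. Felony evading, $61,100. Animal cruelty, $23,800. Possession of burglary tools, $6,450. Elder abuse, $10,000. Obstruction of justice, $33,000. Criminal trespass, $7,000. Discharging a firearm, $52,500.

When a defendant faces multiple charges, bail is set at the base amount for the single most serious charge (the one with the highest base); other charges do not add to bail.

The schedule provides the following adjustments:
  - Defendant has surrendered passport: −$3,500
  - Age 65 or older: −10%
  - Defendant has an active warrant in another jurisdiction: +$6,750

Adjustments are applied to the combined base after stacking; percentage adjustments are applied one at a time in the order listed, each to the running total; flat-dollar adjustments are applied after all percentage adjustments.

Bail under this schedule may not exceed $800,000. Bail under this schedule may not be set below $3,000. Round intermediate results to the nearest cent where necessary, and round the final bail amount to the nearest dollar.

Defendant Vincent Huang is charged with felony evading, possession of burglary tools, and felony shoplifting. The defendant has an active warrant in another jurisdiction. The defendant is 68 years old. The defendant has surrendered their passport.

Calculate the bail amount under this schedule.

Base amounts from the schedule: felony evading $61,100; possession of burglary tools $6,450; felony shoplifting $33,000.
Stacking rule: use the highest base only. Highest is felony evading at $61,100. Combined base = $61,100.
Age 65 or older (−10%): $61,100 × 0.9 = $54,990.
Defendant has surrendered passport (−$3,500 flat): $54,990 − $3,500 = $51,490.
Defendant has an active warrant in another jurisdiction (+$6,750 flat): $51,490 + $6,750 = $58,240.
$58,240 is within the $800,000 maximum.
$58,240 is at or above the $3,000 minimum.

$58,240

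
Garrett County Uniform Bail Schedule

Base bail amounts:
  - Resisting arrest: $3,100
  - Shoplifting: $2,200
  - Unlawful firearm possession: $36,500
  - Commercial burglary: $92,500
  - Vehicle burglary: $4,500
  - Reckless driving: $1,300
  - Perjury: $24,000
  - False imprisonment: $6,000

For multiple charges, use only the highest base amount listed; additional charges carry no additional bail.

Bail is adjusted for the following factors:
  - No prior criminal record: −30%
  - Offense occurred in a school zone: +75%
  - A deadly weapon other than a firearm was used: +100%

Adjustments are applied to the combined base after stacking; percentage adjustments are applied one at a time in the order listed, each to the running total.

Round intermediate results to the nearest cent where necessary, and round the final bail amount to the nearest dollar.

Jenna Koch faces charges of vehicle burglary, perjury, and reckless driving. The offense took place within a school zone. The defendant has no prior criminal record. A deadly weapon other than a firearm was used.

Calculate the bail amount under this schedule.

Base amounts from the schedule: vehicle burglary $4,500; perjury $24,000; reckless driving $1,300.
Stacking rule: use the highest base only. Highest is perjury at $24,000. Combined base = $24,000.
No prior criminal record (−30%): $24,000 × 0.7 = $16,800.
Offense occurred in a school zone (+75%): $16,800 × 1.75 = $29,400.
A deadly weapon other than a firearm was used (+100%): $29,400 × 2 = $58,800.

$58,800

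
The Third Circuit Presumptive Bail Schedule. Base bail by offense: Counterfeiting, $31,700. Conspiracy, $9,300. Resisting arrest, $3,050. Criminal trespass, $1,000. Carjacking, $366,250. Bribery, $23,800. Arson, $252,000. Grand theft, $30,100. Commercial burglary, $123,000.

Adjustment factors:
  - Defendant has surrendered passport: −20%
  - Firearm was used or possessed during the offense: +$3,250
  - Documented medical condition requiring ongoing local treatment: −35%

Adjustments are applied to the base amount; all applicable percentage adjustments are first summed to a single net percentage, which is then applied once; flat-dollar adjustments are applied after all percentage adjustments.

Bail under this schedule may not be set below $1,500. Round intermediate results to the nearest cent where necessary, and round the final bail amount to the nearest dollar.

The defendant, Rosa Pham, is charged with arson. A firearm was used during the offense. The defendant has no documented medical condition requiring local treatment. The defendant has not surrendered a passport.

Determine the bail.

Base amounts from the schedule: arson $252,000.
Single charge. Combined base = $252,000.
Firearm was used or possessed during the offense (+$3,250 flat): $252,000 + $3,250 = $255,250.
$255,250 is at or above the $1,500 minimum.

$255,250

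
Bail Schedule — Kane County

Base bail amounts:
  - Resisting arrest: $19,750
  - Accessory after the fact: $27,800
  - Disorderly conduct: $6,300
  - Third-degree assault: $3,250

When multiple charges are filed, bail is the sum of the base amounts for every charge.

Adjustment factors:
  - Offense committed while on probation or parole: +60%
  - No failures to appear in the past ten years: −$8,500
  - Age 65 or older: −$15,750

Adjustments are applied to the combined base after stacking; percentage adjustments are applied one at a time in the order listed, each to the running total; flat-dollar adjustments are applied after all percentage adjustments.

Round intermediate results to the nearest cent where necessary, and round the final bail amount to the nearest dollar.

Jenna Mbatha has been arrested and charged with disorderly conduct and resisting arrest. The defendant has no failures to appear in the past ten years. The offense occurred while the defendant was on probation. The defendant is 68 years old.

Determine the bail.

Base amounts from the schedule: disorderly conduct $6,300; resisting arrest $19,750.
Stacking rule: sum of all bases. $6,300 + $19,750 = $26,050.
Offense committed while on probation or parole (+60%): $26,050 × 1.6 = $41,680.
No failures to appear in the past ten years (−$8,500 flat): $41,680 − $8,500 = $33,180.
Age 65 or older (−$15,750 flat): $33,180 − $15,750 = $17,430.

$17,430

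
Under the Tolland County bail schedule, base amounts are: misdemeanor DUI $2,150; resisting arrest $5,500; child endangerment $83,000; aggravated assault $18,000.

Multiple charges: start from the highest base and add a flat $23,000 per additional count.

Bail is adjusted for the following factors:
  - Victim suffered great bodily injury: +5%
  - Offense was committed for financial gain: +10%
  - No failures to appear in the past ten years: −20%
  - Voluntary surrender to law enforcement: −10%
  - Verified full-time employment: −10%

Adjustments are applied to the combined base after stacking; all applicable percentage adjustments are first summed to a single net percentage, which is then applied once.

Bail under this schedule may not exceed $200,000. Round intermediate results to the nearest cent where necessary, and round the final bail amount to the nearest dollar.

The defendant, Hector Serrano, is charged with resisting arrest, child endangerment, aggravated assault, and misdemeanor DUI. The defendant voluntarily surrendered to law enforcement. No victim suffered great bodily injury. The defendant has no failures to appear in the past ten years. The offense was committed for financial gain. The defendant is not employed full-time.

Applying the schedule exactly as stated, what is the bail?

Base amounts from the schedule: resisting arrest $5,500; child endangerment $83,000; aggravated assault $18,000; misdemeanor DUI $2,150.
Stacking rule: highest base plus $23,000 per additional charge. Highest is child endangerment at $83,000; 3 additional charges → +$69,000. Combined base = $152,000.
Net percentage adjustment: +10% −20% −10% = −20%. $152,000 × 0.8 = $121,600.
$121,600 is within the $200,000 maximum.

$121,600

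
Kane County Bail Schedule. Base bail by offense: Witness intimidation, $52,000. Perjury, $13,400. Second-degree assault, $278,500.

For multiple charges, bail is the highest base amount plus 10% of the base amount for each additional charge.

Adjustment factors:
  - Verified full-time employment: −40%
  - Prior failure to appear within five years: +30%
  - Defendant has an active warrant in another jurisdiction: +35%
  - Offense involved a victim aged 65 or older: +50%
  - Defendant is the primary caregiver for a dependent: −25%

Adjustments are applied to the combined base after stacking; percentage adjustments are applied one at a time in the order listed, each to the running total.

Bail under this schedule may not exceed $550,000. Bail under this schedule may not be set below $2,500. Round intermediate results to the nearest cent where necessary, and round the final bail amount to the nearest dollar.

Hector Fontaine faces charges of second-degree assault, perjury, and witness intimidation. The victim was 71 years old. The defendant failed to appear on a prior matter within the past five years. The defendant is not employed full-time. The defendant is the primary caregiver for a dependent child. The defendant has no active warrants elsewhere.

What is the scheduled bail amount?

Base amounts from the schedule: second-degree assault $278,500; perjury $13,400; witness intimidation $52,000.
Stacking rule: highest base plus 10% of each additional charge. Highest is second-degree assault at $278,500. Additional: $13,400 × 10% = $1,340; $52,000 × 10% = $5,200. Combined base = $278,500 + $6,540 = $285,040.
Prior failure to appear within five years (+30%): $285,040 × 1.3 = $370,552.
Offense involved a victim aged 65 or older (+50%): $370,552 × 1.5 = $555,828.
Defendant is the primary caregiver for a dependent (−25%): $555,828 × 0.75 = $416,871.
$416,871 is within the $550,000 maximum.
$416,871 is at or above the $2,500 minimum.

$416,871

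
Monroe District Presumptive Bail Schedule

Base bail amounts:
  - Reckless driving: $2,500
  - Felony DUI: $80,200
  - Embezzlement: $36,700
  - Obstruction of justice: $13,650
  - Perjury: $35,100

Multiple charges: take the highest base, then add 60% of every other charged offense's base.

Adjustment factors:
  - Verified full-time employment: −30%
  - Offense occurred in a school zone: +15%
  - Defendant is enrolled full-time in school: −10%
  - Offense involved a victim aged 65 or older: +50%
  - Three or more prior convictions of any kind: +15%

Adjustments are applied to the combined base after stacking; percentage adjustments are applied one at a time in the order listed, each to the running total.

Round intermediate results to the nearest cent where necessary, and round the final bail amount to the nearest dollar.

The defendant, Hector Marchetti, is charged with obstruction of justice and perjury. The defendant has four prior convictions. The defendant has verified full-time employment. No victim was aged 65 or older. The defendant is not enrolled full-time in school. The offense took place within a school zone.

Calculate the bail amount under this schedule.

Base amounts from the schedule: obstruction of justice $13,650; perjury $35,100.
Stacking rule: highest base plus 60% of each additional charge. Highest is perjury at $35,100. Additional: $13,650 × 60% = $8,190. Combined base = $35,100 + $8,190 = $43,290.
Verified full-time employment (−30%): $43,290 × 0.7 = $30,303.
Offense occurred in a school zone (+15%): $30,303 × 1.15 = $34,848.45.
Three or more prior convictions of any kind (+15%): $34,848.45 × 1.15 = $40,075.72.
Rounded to the nearest dollar: $40,076.

$40,076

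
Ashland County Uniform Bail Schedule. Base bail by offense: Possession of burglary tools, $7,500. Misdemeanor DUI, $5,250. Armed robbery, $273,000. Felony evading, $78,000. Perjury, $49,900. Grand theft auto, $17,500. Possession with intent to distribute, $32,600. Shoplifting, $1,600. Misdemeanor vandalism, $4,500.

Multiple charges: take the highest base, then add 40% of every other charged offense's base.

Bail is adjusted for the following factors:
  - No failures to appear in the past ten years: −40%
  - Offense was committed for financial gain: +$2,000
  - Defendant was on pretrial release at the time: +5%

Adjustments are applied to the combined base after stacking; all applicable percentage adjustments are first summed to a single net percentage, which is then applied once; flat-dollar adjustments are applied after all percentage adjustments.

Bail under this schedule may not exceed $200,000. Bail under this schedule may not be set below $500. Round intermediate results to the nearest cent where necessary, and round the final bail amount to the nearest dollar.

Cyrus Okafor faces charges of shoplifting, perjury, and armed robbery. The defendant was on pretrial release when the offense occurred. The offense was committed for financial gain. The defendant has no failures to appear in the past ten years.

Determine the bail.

Base amounts from the schedule: shoplifting $1,600; perjury $49,900; armed robbery $273,000.
Stacking rule: highest base plus 40% of each additional charge. Highest is armed robbery at $273,000. Additional: $1,600 × 40% = $640; $49,900 × 40% = $19,960. Combined base = $273,000 + $20,600 = $293,600.
Net percentage adjustment: −40% +5% = −35%. $293,600 × 0.65 = $190,840.
Offense was committed for financial gain (+$2,000 flat): $190,840 + $2,000 = $192,840.
$192,840 is within the $200,000 maximum.
$192,840 is at or above the $500 minimum.

$192,840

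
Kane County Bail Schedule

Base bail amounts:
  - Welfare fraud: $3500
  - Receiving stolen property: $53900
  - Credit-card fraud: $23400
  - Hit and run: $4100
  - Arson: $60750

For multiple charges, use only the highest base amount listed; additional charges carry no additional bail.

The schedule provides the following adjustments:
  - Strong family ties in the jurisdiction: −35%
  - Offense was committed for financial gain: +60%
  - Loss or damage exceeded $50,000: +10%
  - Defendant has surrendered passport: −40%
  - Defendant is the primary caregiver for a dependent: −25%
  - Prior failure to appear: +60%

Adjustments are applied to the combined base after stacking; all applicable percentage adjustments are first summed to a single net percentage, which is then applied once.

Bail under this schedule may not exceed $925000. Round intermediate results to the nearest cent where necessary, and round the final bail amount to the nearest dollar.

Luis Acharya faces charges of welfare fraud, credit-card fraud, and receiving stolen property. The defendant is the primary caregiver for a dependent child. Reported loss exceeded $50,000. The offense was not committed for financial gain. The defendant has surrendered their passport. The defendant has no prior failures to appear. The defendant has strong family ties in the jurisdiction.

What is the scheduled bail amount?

$5390

Base amounts from the schedule: welfare fraud $3500; credit-card fraud $23400; receiving stolen property $53900.
Stacking rule: use the highest base only. Highest is receiving stolen property at $53900. Combined base = $53900.
Net percentage adjustment: −35% +10% −40% −25% = −90%. $53900 × 0.1 = $5390.
$5390 is within the $925000 maximum.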